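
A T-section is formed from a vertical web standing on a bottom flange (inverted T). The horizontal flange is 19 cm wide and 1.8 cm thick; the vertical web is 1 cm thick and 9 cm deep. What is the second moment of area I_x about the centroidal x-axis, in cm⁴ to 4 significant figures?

I_x ≈ 277.7 cm⁴

Split into non-overlapping primitives; take the origin at the lower-left of the bounding box.
Flange: 19 × 1.8, A = 34.2 cm², y = 0.9 cm, Ī = 9.234 cm⁴.
Web: 1 × 9, A = 9 cm², y = 6.3 cm, Ī = 60.75 cm⁴.
Centroid: ȳ = ΣA·y / ΣA = 2.025 cm.
Transfer each piece to the centroidal x-axis using Ī + A·d² with d = y − 2.025:
  flange: d = -1.125 cm → contributes +52.5184 cm⁴
  web: d = 4.275 cm → contributes +225.231 cm⁴
Total I = 277.749 cm⁴.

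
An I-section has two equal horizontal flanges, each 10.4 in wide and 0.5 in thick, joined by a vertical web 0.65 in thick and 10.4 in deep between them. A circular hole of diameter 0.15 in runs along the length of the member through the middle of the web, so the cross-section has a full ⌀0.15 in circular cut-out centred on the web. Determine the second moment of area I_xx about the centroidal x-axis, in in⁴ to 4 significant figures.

Split into non-overlapping primitives; take the origin at the lower-left of the bounding box.
Bottom flange: 10.4 × 0.5, A = 5.2 in², y = 0.25 in, Ī = 0.108333 in⁴.
Web: 0.65 × 10.4, A = 6.76 in², y = 5.7 in, Ī = 60.9301 in⁴.
Top flange: 10.4 × 0.5, A = 5.2 in², y = 11.15 in, Ī = 0.108333 in⁴.
Hole (subtracted): ⌀0.15, A = 0.0176715 in², y = 5.7 in, Ī = 0.0000248505 in⁴.
By symmetry the centroid is at mid-height, ȳ = 5.7 in.
Transfer each piece to the centroidal x-axis using Ī + A·d² with d = y − 5.7:
  bottom flange: d = -5.45 in → contributes +154.561 in⁴
  web: d = 0 in → contributes +60.9301 in⁴
  top flange: d = 5.45 in → contributes +154.561 in⁴
  hole: d = 0 in → contributes −0.0000248505 in⁴
Total I = 370.053 in⁴.

I_xx ≈ 370.1 in⁴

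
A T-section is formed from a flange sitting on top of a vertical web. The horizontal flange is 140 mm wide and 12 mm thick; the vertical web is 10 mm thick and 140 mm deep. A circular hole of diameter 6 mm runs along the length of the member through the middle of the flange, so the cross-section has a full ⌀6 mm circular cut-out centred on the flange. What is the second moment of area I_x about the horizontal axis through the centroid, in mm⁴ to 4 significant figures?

I_x ≈ 6.683 × 10⁶ mm⁴

Split into non-overlapping primitives; take the origin at the lower-left of the bounding box.
Flange: 140 × 12, A = 1 680 mm², y = 146 mm, Ī = 20 160 mm⁴.
Web: 10 × 140, A = 1 400 mm², y = 70 mm, Ī = 2 286 667 mm⁴.
Hole (subtracted): ⌀6, A = 28.2743 mm², y = 146 mm, Ī = 63.6173 mm⁴.
Centroid: ȳ = ΣA·y / ΣA = 111.134 mm.
Transfer each piece to the horizontal axis through the centroid using Ī + A·d² with d = y − 111.134:
  flange: d = 34.8655 mm → contributes +2 062 375 mm⁴
  web: d = -41.1345 mm → contributes +4 655 530 mm⁴
  hole: d = 34.8655 mm → contributes −34 434 mm⁴
Total I = 6 683 472 mm⁴.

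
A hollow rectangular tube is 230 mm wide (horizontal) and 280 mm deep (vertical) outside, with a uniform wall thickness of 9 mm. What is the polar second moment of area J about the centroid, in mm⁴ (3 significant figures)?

J ≈ 1.79 × 10⁸ mm⁴

Treat the section as a set of non-overlapping primitives; coordinates are from the bounding-box lower-left.
Outer rectangle: 230 × 280, A = 64 400 mm², y = 140 mm, Ī = 420 746 667 mm⁴.
Inner void (subtracted): 212 × 262, A = 55 544 mm², y = 140 mm, Ī = 317 730 195 mm⁴.
By symmetry the centroid is at mid-height, ȳ = 140 mm.
All pieces are centred on the centroidal x-axis, so I = ΣĪ (holes subtracted) = 103 016 472 mm⁴.
Repeating about the centroidal y-axis gives I_y = 75 865 872 mm⁴.
Polar second moment: J = I_x + I_y = 178 882 344 mm⁴.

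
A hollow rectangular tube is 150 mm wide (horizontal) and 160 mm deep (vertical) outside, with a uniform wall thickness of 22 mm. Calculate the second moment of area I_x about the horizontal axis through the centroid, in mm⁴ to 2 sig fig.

Decompose the section into non-overlapping parts with the origin at the bottom-left of its bounding rectangle.
Outer rectangle: 150 × 160, A = 24 000 mm², y = 80 mm, Ī = 51 200 000 mm⁴.
Inner void (subtracted): 106 × 116, A = 12 296 mm², y = 80 mm, Ī = 13 787 915 mm⁴.
By symmetry the centroid is at mid-height, ȳ = 80 mm.
All pieces are centred on the horizontal axis through the centroid, so I = ΣĪ (holes subtracted) = 37 412 085 mm⁴.

I_x ≈ 3.7 × 10⁷ mm⁴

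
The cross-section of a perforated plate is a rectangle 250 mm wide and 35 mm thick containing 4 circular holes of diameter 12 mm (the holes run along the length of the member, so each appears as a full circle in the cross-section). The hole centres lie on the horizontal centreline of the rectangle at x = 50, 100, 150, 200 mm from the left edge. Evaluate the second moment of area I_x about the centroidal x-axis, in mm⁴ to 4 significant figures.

Split into non-overlapping primitives; take the origin at the lower-left of the bounding box.
Plate: 250 × 35, A = 8 750 mm², y = 17.5 mm, Ī = 893 229 mm⁴.
Hole 1 (subtracted): ⌀12, A = 113.097 mm², y = 17.5 mm, Ī = 1017.88 mm⁴.
Hole 2 (subtracted): ⌀12, A = 113.097 mm², y = 17.5 mm, Ī = 1017.88 mm⁴.
Hole 3 (subtracted): ⌀12, A = 113.097 mm², y = 17.5 mm, Ī = 1017.88 mm⁴.
Hole 4 (subtracted): ⌀12, A = 113.097 mm², y = 17.5 mm, Ī = 1017.88 mm⁴.
By symmetry the centroid is at mid-height, ȳ = 17.5 mm.
All pieces are centred on the centroidal x-axis, so I = ΣĪ (holes subtracted) = 889 158 mm⁴.

I_x ≈ 8.892 × 10⁵ mm⁴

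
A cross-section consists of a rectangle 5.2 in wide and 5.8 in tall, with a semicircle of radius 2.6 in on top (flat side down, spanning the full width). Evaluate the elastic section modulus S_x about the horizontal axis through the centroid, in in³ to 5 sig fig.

S_x ≈ 48.332 in³

Decompose the section into non-overlapping parts with the origin at the bottom-left of its bounding rectangle.
Rectangular body: 5.2 × 5.8, A = 30.16 in², y = 2.9 in, Ī = 84.54853 in⁴.
Semicircular cap: semicircle r = 2.6, A = 10.61858 in², y = 6.903474 in, Ī = 5.01563 in⁴.
Centroid: ȳ = ΣA·y / ΣA = 3.942489 in.
Transfer each piece to the horizontal axis through the centroid using Ī + A·d² with d = y − 3.942489:
  rectangular body: d = -1.042489 in → contributes +117.3259 in⁴
  semicircular cap: d = 2.960985 in → contributes +98.11335 in⁴
Total I = 215.4393 in⁴.
Extreme fibre distance c = 4.457511 in; S = I/c = 48.33174 in³.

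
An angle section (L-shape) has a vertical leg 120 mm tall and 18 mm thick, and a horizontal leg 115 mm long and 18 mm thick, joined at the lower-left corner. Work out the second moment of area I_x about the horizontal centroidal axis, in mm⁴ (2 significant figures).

Break the section into simple shapes (no overlaps), measuring from the bottom-left corner of the bounding box.
Vertical leg: 18 × 120, A = 2 160 mm², y = 60 mm, Ī = 2 592 000 mm⁴.
Horizontal leg (remainder): 97 × 18, A = 1 746 mm², y = 9 mm, Ī = 47 142 mm⁴.
Centroid: ȳ = ΣA·y / ΣA = 37.2 mm.
Transfer each piece to the horizontal centroidal axis using Ī + A·d² with d = y − 37.2:
  vertical leg: d = 22.8 mm → contributes +3 714 582 mm⁴
  horizontal leg (remainder): d = -28.2 mm → contributes +1 435 903 mm⁴
Total I = 5 150 485 mm⁴.

I_x ≈ 5.2 × 10⁶ mm⁴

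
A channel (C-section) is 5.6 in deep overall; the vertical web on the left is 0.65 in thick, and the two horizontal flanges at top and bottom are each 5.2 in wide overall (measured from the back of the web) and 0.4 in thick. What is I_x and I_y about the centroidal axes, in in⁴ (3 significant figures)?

I_x ≈ 34.2 in⁴, I_y ≈ 18.7 in⁴

Break the section into simple shapes (no overlaps), measuring from the bottom-left corner of the bounding box.
Web: 0.65 × 5.6, A = 3.64 in², y = 2.8 in, Ī = 9.5125 in⁴.
Top flange (beyond web): 4.55 × 0.4, A = 1.82 in², y = 5.4 in, Ī = 0.024267 in⁴.
Bottom flange (beyond web): 4.55 × 0.4, A = 1.82 in², y = 0.2 in, Ī = 0.024267 in⁴.
By symmetry the centroid is at mid-height, ȳ = 2.8 in.
Transfer each piece to the centroidal x-axis using Ī + A·d² with d = y − 2.8:
  web: d = 0 in → contributes +9.5125 in⁴
  top flange (beyond web): d = 2.6 in → contributes +12.327 in⁴
  bottom flange (beyond web): d = -2.6 in → contributes +12.327 in⁴
Total I = 34.167 in⁴.
For the y-axis: x̄ = 1.625 in.
Repeating about the centroidal y-axis gives I_y = 18.711 in⁴.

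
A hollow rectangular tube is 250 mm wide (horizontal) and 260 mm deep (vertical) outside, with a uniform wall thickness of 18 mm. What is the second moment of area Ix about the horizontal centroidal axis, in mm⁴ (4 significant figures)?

Ix ≈ 1.657 × 10⁸ mm⁴

Decompose the section into non-overlapping parts with the origin at the bottom-left of its bounding rectangle.
Outer rectangle: 250 × 260, A = 65 000 mm², y = 130 mm, Ī = 366 166 667 mm⁴.
Inner void (subtracted): 214 × 224, A = 47 936 mm², y = 130 mm, Ī = 200 436 395 mm⁴.
By symmetry the centroid is at mid-height, ȳ = 130 mm.
All pieces are centred on the horizontal centroidal axis, so I = ΣĪ (holes subtracted) = 165 730 272 mm⁴.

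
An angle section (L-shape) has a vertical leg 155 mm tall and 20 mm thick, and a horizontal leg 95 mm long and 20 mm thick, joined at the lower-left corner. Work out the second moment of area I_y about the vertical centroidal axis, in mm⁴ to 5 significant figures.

Split into non-overlapping primitives; take the origin at the lower-left of the bounding box.
Vertical leg: 20 × 155, A = 3 100 mm², x = 10 mm, Ī = 103333.3 mm⁴.
Horizontal leg (remainder): 75 × 20, A = 1 500 mm², x = 57.5 mm, Ī = 703 125 mm⁴.
Centroid: x̄ = ΣA·x / ΣA = 25.48913 mm.
Transfer each piece to the vertical centroidal axis using Ī + A·d² with d = x − 25.48913:
  vertical leg: d = -15.48913 mm → contributes +847064.1 mm⁴
  horizontal leg (remainder): d = 32.01087 mm → contributes +2 240 169 mm⁴
Total I = 3 087 233 mm⁴.

I_y ≈ 3.0872 × 10⁶ mm⁴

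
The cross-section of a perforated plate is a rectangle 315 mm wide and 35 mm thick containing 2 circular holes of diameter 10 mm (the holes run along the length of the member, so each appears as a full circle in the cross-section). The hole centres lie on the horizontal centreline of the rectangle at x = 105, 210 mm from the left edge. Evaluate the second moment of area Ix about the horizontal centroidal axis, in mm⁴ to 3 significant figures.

Split into non-overlapping primitives; take the origin at the lower-left of the bounding box.
Plate: 315 × 35, A = 11 025 mm², y = 17.5 mm, Ī = 1 125 469 mm⁴.
Hole 1 (subtracted): ⌀10, A = 78.54 mm², y = 17.5 mm, Ī = 490.87 mm⁴.
Hole 2 (subtracted): ⌀10, A = 78.54 mm², y = 17.5 mm, Ī = 490.87 mm⁴.
By symmetry the centroid is at mid-height, ȳ = 17.5 mm.
All pieces are centred on the horizontal centroidal axis, so I = ΣĪ (holes subtracted) = 1 124 487 mm⁴.

Ix ≈ 1.12 × 10⁶ mm⁴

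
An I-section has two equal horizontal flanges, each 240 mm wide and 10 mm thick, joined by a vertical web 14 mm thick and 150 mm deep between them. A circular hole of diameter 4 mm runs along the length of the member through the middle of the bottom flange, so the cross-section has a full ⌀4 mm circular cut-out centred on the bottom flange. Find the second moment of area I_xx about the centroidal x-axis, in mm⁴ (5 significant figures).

Split into non-overlapping primitives; take the origin at the lower-left of the bounding box.
Bottom flange: 240 × 10, A = 2 400 mm², y = 5 mm, Ī = 20 000 mm⁴.
Web: 14 × 150, A = 2 100 mm², y = 85 mm, Ī = 3 937 500 mm⁴.
Top flange: 240 × 10, A = 2 400 mm², y = 165 mm, Ī = 20 000 mm⁴.
Hole (subtracted): ⌀4, A = 12.56637 mm², y = 5 mm, Ī = 12.56637 mm⁴.
Centroid: ȳ = ΣA·y / ΣA = 85.14596 mm.
Transfer each piece to the centroidal x-axis using Ī + A·d² with d = y − 85.14596:
  bottom flange: d = -80.14596 mm → contributes +15 436 101 mm⁴
  web: d = -0.1459629 mm → contributes +3 937 545 mm⁴
  top flange: d = 79.85404 mm → contributes +15 324 001 mm⁴
  hole: d = -80.14596 mm → contributes −80731.08 mm⁴
Total I = 34 616 916 mm⁴.

I_xx ≈ 3.4617 × 10⁷ mm⁴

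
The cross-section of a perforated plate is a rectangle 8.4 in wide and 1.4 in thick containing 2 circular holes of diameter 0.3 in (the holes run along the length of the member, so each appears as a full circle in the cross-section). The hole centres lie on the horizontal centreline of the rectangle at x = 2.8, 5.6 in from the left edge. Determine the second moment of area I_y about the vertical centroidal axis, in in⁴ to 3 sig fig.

Decompose the section into non-overlapping parts with the origin at the bottom-left of its bounding rectangle.
Plate: 8.4 × 1.4, A = 11.76 in², x = 4.2 in, Ī = 69.149 in⁴.
Hole 1 (subtracted): ⌀0.3, A = 0.070686 in², x = 2.8 in, Ī = 0.00039761 in⁴.
Hole 2 (subtracted): ⌀0.3, A = 0.070686 in², x = 5.6 in, Ī = 0.00039761 in⁴.
By symmetry the centroid is at mid-width, x̄ = 4.2 in.
Transfer each piece to the vertical centroidal axis using Ī + A·d² with d = x − 4.2:
  plate: d = 0 in → contributes +69.149 in⁴
  hole 1: d = -1.4 in → contributes −0.13894 in⁴
  hole 2: d = 1.4 in → contributes −0.13894 in⁴
Total I = 68.871 in⁴.

I_y ≈ 68.9 in⁴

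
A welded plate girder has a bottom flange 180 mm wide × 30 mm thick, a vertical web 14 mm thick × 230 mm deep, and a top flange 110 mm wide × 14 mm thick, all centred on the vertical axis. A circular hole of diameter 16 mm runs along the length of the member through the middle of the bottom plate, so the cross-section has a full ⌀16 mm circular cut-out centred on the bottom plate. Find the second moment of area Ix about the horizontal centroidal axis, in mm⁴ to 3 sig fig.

Ix ≈ 1.01 × 10⁸ mm⁴

Split into non-overlapping primitives; take the origin at the lower-left of the bounding box.
Bottom plate: 180 × 30, A = 5 400 mm², y = 15 mm, Ī = 405 000 mm⁴.
Web plate: 14 × 230, A = 3 220 mm², y = 145 mm, Ī = 14 194 833 mm⁴.
Top plate: 110 × 14, A = 1 540 mm², y = 267 mm, Ī = 25 153 mm⁴.
Hole (subtracted): ⌀16, A = 201.06 mm², y = 15 mm, Ī = 3 217 mm⁴.
Centroid: ȳ = ΣA·y / ΣA = 96.001 mm.
Transfer each piece to the horizontal centroidal axis using Ī + A·d² with d = y − 96.001:
  bottom plate: d = -81.001 mm → contributes +35 834 928 mm⁴
  web plate: d = 48.999 mm → contributes +21 925 863 mm⁴
  top plate: d = 171 mm → contributes +45 055 975 mm⁴
  hole: d = -81.001 mm → contributes −1 322 404 mm⁴
Total I = 101 494 362 mm⁴.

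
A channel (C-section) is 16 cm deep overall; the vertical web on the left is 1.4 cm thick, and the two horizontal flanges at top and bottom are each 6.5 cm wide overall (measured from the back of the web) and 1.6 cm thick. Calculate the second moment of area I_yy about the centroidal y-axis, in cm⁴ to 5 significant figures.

I_yy ≈ 138.76 cm⁴

Break the section into simple shapes (no overlaps), measuring from the bottom-left corner of the bounding box.
Web: 1.4 × 16, A = 22.4 cm², x = 0.7 cm, Ī = 3.658667 cm⁴.
Top flange (beyond web): 5.1 × 1.6, A = 8.16 cm², x = 3.95 cm, Ī = 17.6868 cm⁴.
Bottom flange (beyond web): 5.1 × 1.6, A = 8.16 cm², x = 3.95 cm, Ī = 17.6868 cm⁴.
Centroid: x̄ = ΣA·x / ΣA = 2.069835 cm.
Transfer each piece to the centroidal y-axis using Ī + A·d² with d = x − 2.069835:
  web: d = -1.369835 cm → contributes +45.69108 cm⁴
  top flange (beyond web): d = 1.880165 cm → contributes +46.53258 cm⁴
  bottom flange (beyond web): d = 1.880165 cm → contributes +46.53258 cm⁴
Total I = 138.7562 cm⁴.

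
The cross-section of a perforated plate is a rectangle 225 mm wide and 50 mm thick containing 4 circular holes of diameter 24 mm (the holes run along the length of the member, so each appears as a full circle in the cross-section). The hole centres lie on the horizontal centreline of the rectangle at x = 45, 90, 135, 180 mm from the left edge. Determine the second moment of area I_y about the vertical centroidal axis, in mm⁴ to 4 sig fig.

I_y ≈ 4.282 × 10⁷ mm⁴

Break the section into simple shapes (no overlaps), measuring from the bottom-left corner of the bounding box.
Plate: 225 × 50, A = 11 250 mm², x = 112.5 mm, Ī = 47 460 938 mm⁴.
Hole 1 (subtracted): ⌀24, A = 452.389 mm², x = 45 mm, Ī = 16 286 mm⁴.
Hole 2 (subtracted): ⌀24, A = 452.389 mm², x = 90 mm, Ī = 16 286 mm⁴.
Hole 3 (subtracted): ⌀24, A = 452.389 mm², x = 135 mm, Ī = 16 286 mm⁴.
Hole 4 (subtracted): ⌀24, A = 452.389 mm², x = 180 mm, Ī = 16 286 mm⁴.
By symmetry the centroid is at mid-width, x̄ = 112.5 mm.
Transfer each piece to the vertical centroidal axis using Ī + A·d² with d = x − 112.5:
  plate: d = 0 mm → contributes +47 460 938 mm⁴
  hole 1: d = -67.5 mm → contributes −2 077 485 mm⁴
  hole 2: d = -22.5 mm → contributes −245 308 mm⁴
  hole 3: d = 22.5 mm → contributes −245 308 mm⁴
  hole 4: d = 67.5 mm → contributes −2 077 485 mm⁴
Total I = 42 815 351 mm⁴.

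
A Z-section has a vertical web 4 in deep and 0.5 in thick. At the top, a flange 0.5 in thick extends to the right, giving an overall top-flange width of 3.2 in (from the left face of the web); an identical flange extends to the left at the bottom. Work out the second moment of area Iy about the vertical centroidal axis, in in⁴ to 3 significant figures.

Break the section into simple shapes (no overlaps), measuring from the bottom-left corner of the bounding box.
Web: 0.5 × 4, A = 2 in², x = 2.95 in, Ī = 0.041667 in⁴.
Top flange (beyond web): 2.7 × 0.5, A = 1.35 in², x = 4.55 in, Ī = 0.82013 in⁴.
Bottom flange (beyond web): 2.7 × 0.5, A = 1.35 in², x = 1.35 in, Ī = 0.82013 in⁴.
Centroid: x̄ = ΣA·x / ΣA = 2.95 in.
Transfer each piece to the vertical centroidal axis using Ī + A·d² with d = x − 2.95:
  web: d = 0 in → contributes +0.041667 in⁴
  top flange (beyond web): d = 1.6 in → contributes +4.2761 in⁴
  bottom flange (beyond web): d = -1.6 in → contributes +4.2761 in⁴
Total I = 8.5939 in⁴.

Iy ≈ 8.59 in⁴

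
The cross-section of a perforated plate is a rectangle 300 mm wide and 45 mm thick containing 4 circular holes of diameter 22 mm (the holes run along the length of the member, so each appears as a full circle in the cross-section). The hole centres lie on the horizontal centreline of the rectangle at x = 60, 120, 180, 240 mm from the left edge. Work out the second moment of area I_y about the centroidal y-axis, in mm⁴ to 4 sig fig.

Decompose the section into non-overlapping parts with the origin at the bottom-left of its bounding rectangle.
Plate: 300 × 45, A = 13 500 mm², x = 150 mm, Ī = 101 250 000 mm⁴.
Hole 1 (subtracted): ⌀22, A = 380.133 mm², x = 60 mm, Ī = 11 499 mm⁴.
Hole 2 (subtracted): ⌀22, A = 380.133 mm², x = 120 mm, Ī = 11 499 mm⁴.
Hole 3 (subtracted): ⌀22, A = 380.133 mm², x = 180 mm, Ī = 11 499 mm⁴.
Hole 4 (subtracted): ⌀22, A = 380.133 mm², x = 240 mm, Ī = 11 499 mm⁴.
By symmetry the centroid is at mid-width, x̄ = 150 mm.
Transfer each piece to the centroidal y-axis using Ī + A·d² with d = x − 150:
  plate: d = 0 mm → contributes +101 250 000 mm⁴
  hole 1: d = -90 mm → contributes −3 090 574 mm⁴
  hole 2: d = -30 mm → contributes −353 618 mm⁴
  hole 3: d = 30 mm → contributes −353 618 mm⁴
  hole 4: d = 90 mm → contributes −3 090 574 mm⁴
Total I = 94 361 615 mm⁴.

I_y ≈ 9.436 × 10⁷ mm⁴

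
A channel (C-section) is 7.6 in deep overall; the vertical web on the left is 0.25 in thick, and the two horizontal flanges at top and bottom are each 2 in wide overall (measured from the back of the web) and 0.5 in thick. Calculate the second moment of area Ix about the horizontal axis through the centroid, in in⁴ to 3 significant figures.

Treat the section as a set of non-overlapping primitives; coordinates are from the bounding-box lower-left.
Web: 0.25 × 7.6, A = 1.9 in², y = 3.8 in, Ī = 9.1453 in⁴.
Top flange (beyond web): 1.75 × 0.5, A = 0.875 in², y = 7.35 in, Ī = 0.018229 in⁴.
Bottom flange (beyond web): 1.75 × 0.5, A = 0.875 in², y = 0.25 in, Ī = 0.018229 in⁴.
By symmetry the centroid is at mid-height, ȳ = 3.8 in.
Transfer each piece to the horizontal axis through the centroid using Ī + A·d² with d = y − 3.8:
  web: d = 0 in → contributes +9.1453 in⁴
  top flange (beyond web): d = 3.55 in → contributes +11.045 in⁴
  bottom flange (beyond web): d = -3.55 in → contributes +11.045 in⁴
Total I = 31.236 in⁴.

Ix ≈ 31.2 in⁴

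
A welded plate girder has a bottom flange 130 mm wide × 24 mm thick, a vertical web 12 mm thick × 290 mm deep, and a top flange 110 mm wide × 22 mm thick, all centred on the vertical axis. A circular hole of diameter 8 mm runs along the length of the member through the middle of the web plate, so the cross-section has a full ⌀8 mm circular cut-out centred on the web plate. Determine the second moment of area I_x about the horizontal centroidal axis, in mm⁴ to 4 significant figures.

Decompose the section into non-overlapping parts with the origin at the bottom-left of its bounding rectangle.
Bottom plate: 130 × 24, A = 3 120 mm², y = 12 mm, Ī = 149 760 mm⁴.
Web plate: 12 × 290, A = 3 480 mm², y = 169 mm, Ī = 24 389 000 mm⁴.
Top plate: 110 × 22, A = 2 420 mm², y = 325 mm, Ī = 97606.7 mm⁴.
Hole (subtracted): ⌀8, A = 50.2655 mm², y = 169 mm, Ī = 201.062 mm⁴.
Centroid: ȳ = ΣA·y / ΣA = 156.478 mm.
Transfer each piece to the horizontal centroidal axis using Ī + A·d² with d = y − 156.478:
  bottom plate: d = -144.478 mm → contributes +65 276 206 mm⁴
  web plate: d = 12.5221 mm → contributes +24 934 675 mm⁴
  top plate: d = 168.522 mm → contributes +68 824 884 mm⁴
  hole: d = 12.5221 mm → contributes −8082.85 mm⁴
Total I = 159 027 682 mm⁴.

I_x ≈ 1.590 × 10⁸ mm⁴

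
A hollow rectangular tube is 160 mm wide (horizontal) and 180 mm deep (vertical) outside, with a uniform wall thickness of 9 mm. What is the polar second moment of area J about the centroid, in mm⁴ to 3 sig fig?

J ≈ 5.02 × 10⁷ mm⁴

Treat the section as a set of non-overlapping primitives; coordinates are from the bounding-box lower-left.
Outer rectangle: 160 × 180, A = 28 800 mm², y = 90 mm, Ī = 77 760 000 mm⁴.
Inner void (subtracted): 142 × 162, A = 23 004 mm², y = 90 mm, Ī = 50 309 748 mm⁴.
By symmetry the centroid is at mid-height, ȳ = 90 mm.
All pieces are centred on the centroidal x-axis, so I = ΣĪ (holes subtracted) = 27 450 252 mm⁴.
Repeating about the centroidal y-axis gives I_y = 22 785 612 mm⁴.
Polar second moment: J = I_x + I_y = 50 235 864 mm⁴.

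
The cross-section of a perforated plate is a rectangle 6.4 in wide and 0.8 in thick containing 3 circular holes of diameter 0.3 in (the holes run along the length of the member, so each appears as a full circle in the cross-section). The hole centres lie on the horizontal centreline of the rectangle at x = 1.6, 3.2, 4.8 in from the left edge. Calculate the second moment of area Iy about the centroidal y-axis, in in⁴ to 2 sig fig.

Split into non-overlapping primitives; take the origin at the lower-left of the bounding box.
Plate: 6.4 × 0.8, A = 5.12 in², x = 3.2 in, Ī = 17.48 in⁴.
Hole 1 (subtracted): ⌀0.3, A = 0.07069 in², x = 1.6 in, Ī = 0.0003976 in⁴.
Hole 2 (subtracted): ⌀0.3, A = 0.07069 in², x = 3.2 in, Ī = 0.0003976 in⁴.
Hole 3 (subtracted): ⌀0.3, A = 0.07069 in², x = 4.8 in, Ī = 0.0003976 in⁴.
By symmetry the centroid is at mid-width, x̄ = 3.2 in.
Transfer each piece to the centroidal y-axis using Ī + A·d² with d = x − 3.2:
  plate: d = 0 in → contributes +17.48 in⁴
  hole 1: d = -1.6 in → contributes −0.1814 in⁴
  hole 2: d = 0 in → contributes −0.0003976 in⁴
  hole 3: d = 1.6 in → contributes −0.1814 in⁴
Total I = 17.11 in⁴.

Iy ≈ 17 in⁴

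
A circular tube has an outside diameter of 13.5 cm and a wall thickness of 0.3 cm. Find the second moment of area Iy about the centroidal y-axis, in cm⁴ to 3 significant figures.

Iy ≈ 271 cm⁴

Split into non-overlapping primitives; take the origin at the lower-left of the bounding box.
Outer circle: ⌀13.5, A = 143.14 cm², x = 6.75 cm, Ī = 1630.4 cm⁴.
Bore (subtracted): ⌀12.9, A = 130.7 cm², x = 6.75 cm, Ī = 1359.3 cm⁴.
By symmetry the centroid is at mid-width, x̄ = 6.75 cm.
All pieces are centred on the centroidal y-axis, so I = ΣĪ (holes subtracted) = 271.1 cm⁴.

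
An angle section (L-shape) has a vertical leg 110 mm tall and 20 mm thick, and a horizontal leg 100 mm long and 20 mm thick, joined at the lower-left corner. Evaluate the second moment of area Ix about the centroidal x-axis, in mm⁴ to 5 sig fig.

Ix ≈ 4.1475 × 10⁶ mm⁴

Break the section into simple shapes (no overlaps), measuring from the bottom-left corner of the bounding box.
Vertical leg: 20 × 110, A = 2 200 mm², y = 55 mm, Ī = 2 218 333 mm⁴.
Horizontal leg (remainder): 80 × 20, A = 1 600 mm², y = 10 mm, Ī = 53333.33 mm⁴.
Centroid: ȳ = ΣA·y / ΣA = 36.05263 mm.
Transfer each piece to the centroidal x-axis using Ī + A·d² with d = y − 36.05263:
  vertical leg: d = 18.94737 mm → contributes +3 008 139 mm⁴
  horizontal leg (remainder): d = -26.05263 mm → contributes +1 139 317 mm⁴
Total I = 4 147 456 mm⁴.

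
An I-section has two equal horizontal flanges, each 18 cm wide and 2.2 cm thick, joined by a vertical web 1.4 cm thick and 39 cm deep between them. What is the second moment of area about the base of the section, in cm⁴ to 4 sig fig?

Split into non-overlapping primitives; take the origin at the lower-left of the bounding box.
Bottom flange: 18 × 2.2, A = 39.6 cm², y = 1.1 cm, Ī = 15.972 cm⁴.
Web: 1.4 × 39, A = 54.6 cm², y = 21.7 cm, Ī = 6920.55 cm⁴.
Top flange: 18 × 2.2, A = 39.6 cm², y = 42.3 cm, Ī = 15.972 cm⁴.
Transfer each piece to the base of the section using Ī + A·d² with d = y − 0:
  bottom flange: d = 1.1 cm → contributes +63.888 cm⁴
  web: d = 21.7 cm → contributes +32631.1 cm⁴
  top flange: d = 42.3 cm → contributes +70871.9 cm⁴
Total I = 103 567 cm⁴.

I_base ≈ 1.036 × 10⁵ cm⁴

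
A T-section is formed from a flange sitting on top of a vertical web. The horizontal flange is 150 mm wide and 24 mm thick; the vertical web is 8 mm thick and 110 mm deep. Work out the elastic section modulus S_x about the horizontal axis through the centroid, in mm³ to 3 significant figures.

S_x ≈ 3.89 × 10⁴ mm³

Split into non-overlapping primitives; take the origin at the lower-left of the bounding box.
Flange: 150 × 24, A = 3 600 mm², y = 122 mm, Ī = 172 800 mm⁴.
Web: 8 × 110, A = 880 mm², y = 55 mm, Ī = 887 333 mm⁴.
Centroid: ȳ = ΣA·y / ΣA = 108.84 mm.
Transfer each piece to the horizontal axis through the centroid using Ī + A·d² with d = y − 108.84:
  flange: d = 13.161 mm → contributes +796 336 mm⁴
  web: d = -53.839 mm → contributes +3 438 162 mm⁴
Total I = 4 234 498 mm⁴.
Extreme fibre distance c = 108.84 mm; S = I/c = 38 906 mm³.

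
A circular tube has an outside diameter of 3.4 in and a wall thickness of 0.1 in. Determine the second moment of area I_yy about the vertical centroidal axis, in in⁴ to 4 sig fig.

Decompose the section into non-overlapping parts with the origin at the bottom-left of its bounding rectangle.
Outer circle: ⌀3.4, A = 9.0792 in², x = 1.7 in, Ī = 6.55972 in⁴.
Bore (subtracted): ⌀3.2, A = 8.04248 in², x = 1.7 in, Ī = 5.14719 in⁴.
By symmetry the centroid is at mid-width, x̄ = 1.7 in.
All pieces are centred on the vertical centroidal axis, so I = ΣĪ (holes subtracted) = 1.41254 in⁴.

I_yy ≈ 1.413 in⁴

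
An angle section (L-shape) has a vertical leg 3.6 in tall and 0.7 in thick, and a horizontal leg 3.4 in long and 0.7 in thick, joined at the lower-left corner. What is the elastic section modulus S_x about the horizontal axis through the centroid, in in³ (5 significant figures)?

Split into non-overlapping primitives; take the origin at the lower-left of the bounding box.
Vertical leg: 0.7 × 3.6, A = 2.52 in², y = 1.8 in, Ī = 2.7216 in⁴.
Horizontal leg (remainder): 2.7 × 0.7, A = 1.89 in², y = 0.35 in, Ī = 0.077175 in⁴.
Centroid: ȳ = ΣA·y / ΣA = 1.178571 in.
Transfer each piece to the horizontal axis through the centroid using Ī + A·d² with d = y − 1.178571:
  vertical leg: d = 0.6214286 in → contributes +3.694757 in⁴
  horizontal leg (remainder): d = -0.8285714 in → contributes +1.374718 in⁴
Total I = 5.069475 in⁴.
Extreme fibre distance c = 2.421429 in; S = I/c = 2.093588 in³.

S_x ≈ 2.0936 in³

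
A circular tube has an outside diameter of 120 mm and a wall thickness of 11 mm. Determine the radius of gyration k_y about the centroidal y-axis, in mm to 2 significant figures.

k_y ≈ 39 mm

Break the section into simple shapes (no overlaps), measuring from the bottom-left corner of the bounding box.
Outer circle: ⌀120, A = 11 310 mm², x = 60 mm, Ī = 10 178 760 mm⁴.
Bore (subtracted): ⌀98, A = 7 543 mm², x = 60 mm, Ī = 4 527 664 mm⁴.
By symmetry the centroid is at mid-width, x̄ = 60 mm.
All pieces are centred on the centroidal y-axis, so I = ΣĪ (holes subtracted) = 5 651 096 mm⁴.
Radius of gyration: k = √(I/A) = √(5 651 096 / 3 767) = 38.73 mm.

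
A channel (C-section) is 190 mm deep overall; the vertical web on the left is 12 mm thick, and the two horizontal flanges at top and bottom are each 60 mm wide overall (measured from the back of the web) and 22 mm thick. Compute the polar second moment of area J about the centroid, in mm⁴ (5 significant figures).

J ≈ 2.3266 × 10⁷ mm⁴

Treat the section as a set of non-overlapping primitives; coordinates are from the bounding-box lower-left.
Web: 12 × 190, A = 2 280 mm², y = 95 mm, Ī = 6 859 000 mm⁴.
Top flange (beyond web): 48 × 22, A = 1 056 mm², y = 179 mm, Ī = 42 592 mm⁴.
Bottom flange (beyond web): 48 × 22, A = 1 056 mm², y = 11 mm, Ī = 42 592 mm⁴.
By symmetry the centroid is at mid-height, ȳ = 95 mm.
Transfer each piece to the centroidal x-axis using Ī + A·d² with d = y − 95:
  web: d = 0 mm → contributes +6 859 000 mm⁴
  top flange (beyond web): d = 84 mm → contributes +7 493 728 mm⁴
  bottom flange (beyond web): d = -84 mm → contributes +7 493 728 mm⁴
Total I = 21 846 456 mm⁴.
For the y-axis: x̄ = 20.42623 mm.
Repeating about the centroidal y-axis gives I_y = 1 419 618 mm⁴.
Polar second moment: J = I_x + I_y = 23 266 074 mm⁴.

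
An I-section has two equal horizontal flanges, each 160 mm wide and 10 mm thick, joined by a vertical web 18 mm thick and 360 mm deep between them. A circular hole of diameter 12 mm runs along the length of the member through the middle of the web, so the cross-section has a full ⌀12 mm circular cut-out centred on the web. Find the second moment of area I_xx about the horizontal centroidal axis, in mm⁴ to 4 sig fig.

I_xx ≈ 1.795 × 10⁸ mm⁴

Decompose the section into non-overlapping parts with the origin at the bottom-left of its bounding rectangle.
Bottom flange: 160 × 10, A = 1 600 mm², y = 5 mm, Ī = 13333.3 mm⁴.
Web: 18 × 360, A = 6 480 mm², y = 190 mm, Ī = 69 984 000 mm⁴.
Top flange: 160 × 10, A = 1 600 mm², y = 375 mm, Ī = 13333.3 mm⁴.
Hole (subtracted): ⌀12, A = 113.097 mm², y = 190 mm, Ī = 1017.88 mm⁴.
By symmetry the centroid is at mid-height, ȳ = 190 mm.
Transfer each piece to the horizontal centroidal axis using Ī + A·d² with d = y − 190:
  bottom flange: d = -185 mm → contributes +54 773 333 mm⁴
  web: d = 0 mm → contributes +69 984 000 mm⁴
  top flange: d = 185 mm → contributes +54 773 333 mm⁴
  hole: d = 0 mm → contributes −1017.88 mm⁴
Total I = 179 529 649 mm⁴.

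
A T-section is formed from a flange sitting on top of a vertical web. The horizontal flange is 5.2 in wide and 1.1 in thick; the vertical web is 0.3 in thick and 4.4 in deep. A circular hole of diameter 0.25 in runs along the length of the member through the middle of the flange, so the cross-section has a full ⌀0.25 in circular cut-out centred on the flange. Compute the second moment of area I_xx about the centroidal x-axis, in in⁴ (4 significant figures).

Treat the section as a set of non-overlapping primitives; coordinates are from the bounding-box lower-left.
Flange: 5.2 × 1.1, A = 5.72 in², y = 4.95 in, Ī = 0.576767 in⁴.
Web: 0.3 × 4.4, A = 1.32 in², y = 2.2 in, Ī = 2.1296 in⁴.
Hole (subtracted): ⌀0.25, A = 0.0490874 in², y = 4.95 in, Ī = 0.000191748 in⁴.
Centroid: ȳ = ΣA·y / ΣA = 4.43075 in.
Transfer each piece to the centroidal x-axis using Ī + A·d² with d = y − 4.43075:
  flange: d = 0.519246 in → contributes +2.11897 in⁴
  web: d = -2.23075 in → contributes +8.69827 in⁴
  hole: d = 0.519246 in → contributes −0.0134265 in⁴
Total I = 10.8038 in⁴.

I_xx ≈ 10.80 in⁴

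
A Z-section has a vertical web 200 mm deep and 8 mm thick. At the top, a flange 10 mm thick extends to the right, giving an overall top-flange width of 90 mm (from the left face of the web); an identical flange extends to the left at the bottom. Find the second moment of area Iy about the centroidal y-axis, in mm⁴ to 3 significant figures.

Iy ≈ 4.25 × 10⁶ mm⁴

Decompose the section into non-overlapping parts with the origin at the bottom-left of its bounding rectangle.
Web: 8 × 200, A = 1 600 mm², x = 86 mm, Ī = 8533.3 mm⁴.
Top flange (beyond web): 82 × 10, A = 820 mm², x = 131 mm, Ī = 459 473 mm⁴.
Bottom flange (beyond web): 82 × 10, A = 820 mm², x = 41 mm, Ī = 459 473 mm⁴.
Centroid: x̄ = ΣA·x / ΣA = 86 mm.
Transfer each piece to the centroidal y-axis using Ī + A·d² with d = x − 86:
  web: d = 0 mm → contributes +8533.3 mm⁴
  top flange (beyond web): d = 45 mm → contributes +2 119 973 mm⁴
  bottom flange (beyond web): d = -45 mm → contributes +2 119 973 mm⁴
Total I = 4 248 480 mm⁴.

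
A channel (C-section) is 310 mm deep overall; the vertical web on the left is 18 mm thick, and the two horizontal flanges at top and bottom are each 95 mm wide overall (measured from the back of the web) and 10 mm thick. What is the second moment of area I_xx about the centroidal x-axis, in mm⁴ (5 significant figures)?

I_xx ≈ 7.9349 × 10⁷ mm⁴

Break the section into simple shapes (no overlaps), measuring from the bottom-left corner of the bounding box.
Web: 18 × 310, A = 5 580 mm², y = 155 mm, Ī = 44 686 500 mm⁴.
Top flange (beyond web): 77 × 10, A = 770 mm², y = 305 mm, Ī = 6416.667 mm⁴.
Bottom flange (beyond web): 77 × 10, A = 770 mm², y = 5 mm, Ī = 6416.667 mm⁴.
By symmetry the centroid is at mid-height, ȳ = 155 mm.
Transfer each piece to the centroidal x-axis using Ī + A·d² with d = y − 155:
  web: d = 0 mm → contributes +44 686 500 mm⁴
  top flange (beyond web): d = 150 mm → contributes +17 331 417 mm⁴
  bottom flange (beyond web): d = -150 mm → contributes +17 331 417 mm⁴
Total I = 79 349 333 mm⁴.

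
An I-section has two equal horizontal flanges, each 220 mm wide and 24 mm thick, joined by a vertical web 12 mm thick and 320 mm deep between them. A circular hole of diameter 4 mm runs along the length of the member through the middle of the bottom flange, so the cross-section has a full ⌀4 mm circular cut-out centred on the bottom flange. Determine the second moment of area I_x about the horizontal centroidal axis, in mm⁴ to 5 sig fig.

I_x ≈ 3.4531 × 10⁸ mm⁴

Break the section into simple shapes (no overlaps), measuring from the bottom-left corner of the bounding box.
Bottom flange: 220 × 24, A = 5 280 mm², y = 12 mm, Ī = 253 440 mm⁴.
Web: 12 × 320, A = 3 840 mm², y = 184 mm, Ī = 32 768 000 mm⁴.
Top flange: 220 × 24, A = 5 280 mm², y = 356 mm, Ī = 253 440 mm⁴.
Hole (subtracted): ⌀4, A = 12.56637 mm², y = 12 mm, Ī = 12.56637 mm⁴.
Centroid: ȳ = ΣA·y / ΣA = 184.1502 mm.
Transfer each piece to the horizontal centroidal axis using Ī + A·d² with d = y − 184.1502:
  bottom flange: d = -172.1502 mm → contributes +156 729 944 mm⁴
  web: d = -0.1502294 mm → contributes +32 768 087 mm⁴
  top flange: d = 171.8498 mm → contributes +156 184 214 mm⁴
  hole: d = -172.1502 mm → contributes −372425.8 mm⁴
Total I = 345 309 819 mm⁴.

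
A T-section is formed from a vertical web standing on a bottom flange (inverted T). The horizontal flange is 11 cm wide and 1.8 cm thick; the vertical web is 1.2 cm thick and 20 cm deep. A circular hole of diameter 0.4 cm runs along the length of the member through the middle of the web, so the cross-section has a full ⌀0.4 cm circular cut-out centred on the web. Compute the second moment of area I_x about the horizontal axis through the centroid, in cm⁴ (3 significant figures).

Treat the section as a set of non-overlapping primitives; coordinates are from the bounding-box lower-left.
Flange: 11 × 1.8, A = 19.8 cm², y = 0.9 cm, Ī = 5.346 cm⁴.
Web: 1.2 × 20, A = 24 cm², y = 11.8 cm, Ī = 800 cm⁴.
Hole (subtracted): ⌀0.4, A = 0.12566 cm², y = 11.8 cm, Ī = 0.0012566 cm⁴.
Centroid: ȳ = ΣA·y / ΣA = 6.8584 cm.
Transfer each piece to the horizontal axis through the centroid using Ī + A·d² with d = y − 6.8584:
  flange: d = -5.9584 cm → contributes +708.3 cm⁴
  web: d = 4.9416 cm → contributes +1386.1 cm⁴
  hole: d = 4.9416 cm → contributes −3.0699 cm⁴
Total I = 2091.3 cm⁴.

I_x ≈ 2090 cm⁴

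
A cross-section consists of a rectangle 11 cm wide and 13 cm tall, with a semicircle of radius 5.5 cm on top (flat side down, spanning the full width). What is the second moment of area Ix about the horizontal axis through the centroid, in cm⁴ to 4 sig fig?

Split into non-overlapping primitives; take the origin at the lower-left of the bounding box.
Rectangular body: 11 × 13, A = 143 cm², y = 6.5 cm, Ī = 2013.92 cm⁴.
Semicircular cap: semicircle r = 5.5, A = 47.5166 cm², y = 15.3343 cm, Ī = 100.434 cm⁴.
Centroid: ȳ = ΣA·y / ΣA = 8.70335 cm.
Transfer each piece to the horizontal axis through the centroid using Ī + A·d² with d = y − 8.70335:
  rectangular body: d = -2.20335 cm → contributes +2708.15 cm⁴
  semicircular cap: d = 6.63092 cm → contributes +2189.7 cm⁴
Total I = 4897.84 cm⁴.

Ix ≈ 4898 cm⁴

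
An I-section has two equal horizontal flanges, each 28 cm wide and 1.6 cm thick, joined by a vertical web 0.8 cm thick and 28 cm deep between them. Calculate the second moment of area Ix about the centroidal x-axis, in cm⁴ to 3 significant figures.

Ix ≈ 2.11 × 10⁴ cm⁴

Break the section into simple shapes (no overlaps), measuring from the bottom-left corner of the bounding box.
Bottom flange: 28 × 1.6, A = 44.8 cm², y = 0.8 cm, Ī = 9.5573 cm⁴.
Web: 0.8 × 28, A = 22.4 cm², y = 15.6 cm, Ī = 1463.5 cm⁴.
Top flange: 28 × 1.6, A = 44.8 cm², y = 30.4 cm, Ī = 9.5573 cm⁴.
By symmetry the centroid is at mid-height, ȳ = 15.6 cm.
Transfer each piece to the centroidal x-axis using Ī + A·d² with d = y − 15.6:
  bottom flange: d = -14.8 cm → contributes +9822.5 cm⁴
  web: d = 0 cm → contributes +1463.5 cm⁴
  top flange: d = 14.8 cm → contributes +9822.5 cm⁴
Total I = 21 109 cm⁴.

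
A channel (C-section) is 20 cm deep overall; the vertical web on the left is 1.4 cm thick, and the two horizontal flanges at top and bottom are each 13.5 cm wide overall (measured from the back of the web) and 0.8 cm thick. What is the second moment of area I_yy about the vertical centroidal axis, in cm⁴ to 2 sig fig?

I_yy ≈ 760 cm⁴

Treat the section as a set of non-overlapping primitives; coordinates are from the bounding-box lower-left.
Web: 1.4 × 20, A = 28 cm², x = 0.7 cm, Ī = 4.573 cm⁴.
Top flange (beyond web): 12.1 × 0.8, A = 9.68 cm², x = 7.45 cm, Ī = 118.1 cm⁴.
Bottom flange (beyond web): 12.1 × 0.8, A = 9.68 cm², x = 7.45 cm, Ī = 118.1 cm⁴.
Centroid: x̄ = ΣA·x / ΣA = 3.459 cm.
Transfer each piece to the vertical centroidal axis using Ī + A·d² with d = x − 3.459:
  web: d = -2.759 cm → contributes +217.8 cm⁴
  top flange (beyond web): d = 3.991 cm → contributes +272.3 cm⁴
  bottom flange (beyond web): d = 3.991 cm → contributes +272.3 cm⁴
Total I = 762.3 cm⁴.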